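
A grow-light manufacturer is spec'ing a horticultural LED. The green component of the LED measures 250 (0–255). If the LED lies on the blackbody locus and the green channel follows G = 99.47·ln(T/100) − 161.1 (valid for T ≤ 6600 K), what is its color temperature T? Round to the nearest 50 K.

ln t = (250 + 161.1) / 99.47 = 4.1329.
t = e^4.1329 = 62.359.
T = 100·t = 6236 K → 6250 K to the nearest 50 K.

6250 K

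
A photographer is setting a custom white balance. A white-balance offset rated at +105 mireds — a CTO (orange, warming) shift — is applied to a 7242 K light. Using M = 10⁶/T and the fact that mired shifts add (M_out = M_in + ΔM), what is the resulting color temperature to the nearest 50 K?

M_in = 10⁶/7242 = 138.08 mireds.
M_out = 138.08 + (+105) = 243.08 mireds.
T_out = 10⁶/243.08 = 4113.8 K → 4100 K.

4100 K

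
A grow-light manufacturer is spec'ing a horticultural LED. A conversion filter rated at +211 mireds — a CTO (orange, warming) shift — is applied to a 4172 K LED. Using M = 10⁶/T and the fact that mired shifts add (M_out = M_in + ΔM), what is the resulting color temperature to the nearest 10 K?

2220 K

M_in = 10⁶/4172 = 239.69 mireds.
M_out = 239.69 + (+211) = 450.69 mireds.
T_out = 10⁶/450.69 = 2218.8 K → 2220 K.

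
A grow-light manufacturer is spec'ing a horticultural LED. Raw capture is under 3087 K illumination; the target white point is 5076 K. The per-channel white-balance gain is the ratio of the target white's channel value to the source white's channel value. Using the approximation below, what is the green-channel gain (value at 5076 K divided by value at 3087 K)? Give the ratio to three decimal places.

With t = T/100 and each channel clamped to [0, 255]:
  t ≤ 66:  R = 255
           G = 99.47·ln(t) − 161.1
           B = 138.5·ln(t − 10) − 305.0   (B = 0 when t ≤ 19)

1.275

At 3087 K (t = 30.87):
  G = 99.47·ln 30.87 − 161.1 = 99.47·3.4298 − 161.1 = 180.061.
At 5076 K (t = 50.76):
  G = 99.47·ln 50.76 − 161.1 = 99.47·3.9271 − 161.1 = 229.529.
Gain = 229.529 / 180.061 = 1.2747 → 1.275.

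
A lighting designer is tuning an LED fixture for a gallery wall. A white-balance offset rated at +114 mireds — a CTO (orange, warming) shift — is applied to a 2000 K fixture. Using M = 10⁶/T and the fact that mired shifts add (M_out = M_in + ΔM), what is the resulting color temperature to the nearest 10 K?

1630 K

M_in = 10⁶/2000 = 500.00 mireds.
M_out = 500.00 + (+114) = 614.00 mireds.
T_out = 10⁶/614.00 = 1628.7 K → 1630 K.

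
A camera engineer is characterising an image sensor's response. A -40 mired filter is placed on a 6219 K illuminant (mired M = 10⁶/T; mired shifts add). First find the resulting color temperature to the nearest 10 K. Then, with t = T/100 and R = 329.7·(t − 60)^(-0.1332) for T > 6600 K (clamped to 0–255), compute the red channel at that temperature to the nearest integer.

217

M_in = 10⁶/6219 = 160.80; M_out = 160.80 + (-40) = 120.80.
T_out = 10⁶/120.80 = 8278.3 K → 8280 K; t = 82.8.
R = 329.7·(82.8 − 60)^(-0.1332) = 329.7·22.8^(-0.1332) = 329.7·0.65936 = 217.391.
Rounded: 217.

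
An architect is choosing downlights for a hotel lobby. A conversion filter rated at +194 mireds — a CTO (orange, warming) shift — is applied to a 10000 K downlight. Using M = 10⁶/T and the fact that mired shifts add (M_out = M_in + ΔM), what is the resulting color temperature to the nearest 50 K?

3400 K

M_in = 10⁶/10000 = 100.00 mireds.
M_out = 100.00 + (+194) = 294.00 mireds.
T_out = 10⁶/294.00 = 3401.4 K → 3400 K.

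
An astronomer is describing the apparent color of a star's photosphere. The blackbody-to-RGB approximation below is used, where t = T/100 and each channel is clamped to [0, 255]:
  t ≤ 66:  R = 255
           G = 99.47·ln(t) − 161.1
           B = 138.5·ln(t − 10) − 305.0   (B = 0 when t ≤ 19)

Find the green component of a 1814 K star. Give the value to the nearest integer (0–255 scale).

127

t = 1814/100 = 18.14; the t ≤ 66 branch applies.
G = 99.47·ln 18.14 − 161.1 = 99.47·2.8981 − 161.1 = 127.176.
Rounded: 127.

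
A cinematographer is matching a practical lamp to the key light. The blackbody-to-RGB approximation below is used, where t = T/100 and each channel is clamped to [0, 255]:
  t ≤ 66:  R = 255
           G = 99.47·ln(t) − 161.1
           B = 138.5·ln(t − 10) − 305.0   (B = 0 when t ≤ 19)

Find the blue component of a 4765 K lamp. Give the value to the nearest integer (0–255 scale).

198

t = 4765/100 = 47.65; the t ≤ 66 branch applies.
B = 138.5·ln(47.65 − 10) − 305.0 = 138.5·ln 37.65 − 305.0 = 138.5·3.6283 − 305.0 = 197.524.
Rounded: 198.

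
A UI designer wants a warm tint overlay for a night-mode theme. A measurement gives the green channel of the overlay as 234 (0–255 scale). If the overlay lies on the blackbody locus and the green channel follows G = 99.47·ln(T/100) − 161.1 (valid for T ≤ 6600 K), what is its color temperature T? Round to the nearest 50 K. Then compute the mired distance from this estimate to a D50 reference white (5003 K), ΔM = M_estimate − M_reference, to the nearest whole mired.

-11 mireds

ln t = (234 + 161.1) / 99.47 = 3.9721.
t = e^3.9721 = 53.093.
T = 100·t = 5309 K → 5300 K to the nearest 50 K.
M_estimate = 10⁶/5300 = 188.68; M_reference = 10⁶/5003 = 199.88.
ΔM = 188.68 − 199.88 = -11.20 → -11 mireds.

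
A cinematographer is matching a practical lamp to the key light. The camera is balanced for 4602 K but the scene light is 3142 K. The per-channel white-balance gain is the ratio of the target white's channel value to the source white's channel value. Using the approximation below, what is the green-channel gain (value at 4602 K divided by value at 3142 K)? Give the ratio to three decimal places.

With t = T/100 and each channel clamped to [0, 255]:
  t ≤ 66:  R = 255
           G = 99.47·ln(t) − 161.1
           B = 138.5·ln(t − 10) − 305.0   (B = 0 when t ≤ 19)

1.209

At 3142 K (t = 31.42):
  G = 99.47·ln 31.42 − 161.1 = 99.47·3.4474 − 161.1 = 181.817.
At 4602 K (t = 46.02):
  G = 99.47·ln 46.02 − 161.1 = 99.47·3.8291 − 161.1 = 219.778.
Gain = 219.778 / 181.817 = 1.2088 → 1.209.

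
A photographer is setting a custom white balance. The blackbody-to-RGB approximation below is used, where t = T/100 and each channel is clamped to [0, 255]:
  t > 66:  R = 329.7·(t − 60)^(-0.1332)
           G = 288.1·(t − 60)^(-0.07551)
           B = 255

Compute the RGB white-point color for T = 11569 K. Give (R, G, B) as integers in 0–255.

t = 11569/100 = 115.69; the t > 66 branch applies.
R = 329.7·(115.69 − 60)^(-0.1332) = 329.7·55.69^(-0.1332) = 329.7·0.58541 = 193.011.
G = 288.1·(115.69 − 60)^(-0.07551) = 288.1·55.69^(-0.07551) = 288.1·0.73820 = 212.677.
B = 255 by definition for t > 66.
Rounded: (193, 213, 255).

(193, 213, 255)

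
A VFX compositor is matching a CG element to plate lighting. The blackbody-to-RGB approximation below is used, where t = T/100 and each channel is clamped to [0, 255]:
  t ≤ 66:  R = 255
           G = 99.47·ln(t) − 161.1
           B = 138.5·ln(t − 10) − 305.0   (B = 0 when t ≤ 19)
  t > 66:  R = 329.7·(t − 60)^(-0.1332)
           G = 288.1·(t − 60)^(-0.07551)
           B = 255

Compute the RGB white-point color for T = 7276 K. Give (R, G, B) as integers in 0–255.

(235, 238, 255)

t = 7276/100 = 72.76; the t > 66 branch applies.
R = 329.7·(72.76 − 60)^(-0.1332) = 329.7·12.76^(-0.1332) = 329.7·0.71236 = 234.866.
G = 288.1·(72.76 − 60)^(-0.07551) = 288.1·12.76^(-0.07551) = 288.1·0.82508 = 237.706.
B = 255 by definition for t > 66.
Rounded: (235, 238, 255).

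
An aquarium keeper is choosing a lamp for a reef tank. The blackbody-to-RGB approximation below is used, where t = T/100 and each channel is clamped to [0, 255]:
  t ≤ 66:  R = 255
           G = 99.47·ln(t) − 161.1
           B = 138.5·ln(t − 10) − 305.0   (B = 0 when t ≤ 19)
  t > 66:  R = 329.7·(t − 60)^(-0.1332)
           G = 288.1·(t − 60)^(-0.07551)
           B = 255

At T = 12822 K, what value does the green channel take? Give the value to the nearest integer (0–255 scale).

t = 12822/100 = 128.22; the t > 66 branch applies.
G = 288.1·(128.22 − 60)^(-0.07551) = 288.1·68.22^(-0.07551) = 288.1·0.72698 = 209.442.
Rounded: 209.

209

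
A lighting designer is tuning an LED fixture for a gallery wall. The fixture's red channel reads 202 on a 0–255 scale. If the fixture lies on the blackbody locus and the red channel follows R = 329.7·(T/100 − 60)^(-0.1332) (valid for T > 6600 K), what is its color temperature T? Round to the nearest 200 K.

10000 K

(t − 60)^(-0.1332) = 202/329.7 = 0.61268.
t − 60 = 0.61268^(1/-0.1332) = 0.61268^(-7.508) = 39.569, so t = 99.569.
T = 100·t = 9957 K → 10000 K to the nearest 200 K.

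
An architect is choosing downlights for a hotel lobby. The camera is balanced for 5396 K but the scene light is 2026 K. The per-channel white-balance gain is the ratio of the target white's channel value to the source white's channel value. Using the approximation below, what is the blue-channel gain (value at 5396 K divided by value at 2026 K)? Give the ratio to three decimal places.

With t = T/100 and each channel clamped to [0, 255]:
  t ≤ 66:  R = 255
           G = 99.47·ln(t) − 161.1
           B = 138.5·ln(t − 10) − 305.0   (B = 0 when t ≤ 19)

12.540

At 2026 K (t = 20.26):
  B = 138.5·ln(20.26 − 10) − 305.0 = 138.5·ln 10.26 − 305.0 = 138.5·2.3283 − 305.0 = 17.463.
At 5396 K (t = 53.96):
  B = 138.5·ln(53.96 − 10) − 305.0 = 138.5·ln 43.96 − 305.0 = 138.5·3.7833 − 305.0 = 218.984.
Gain = 218.984 / 17.463 = 12.5399 → 12.540.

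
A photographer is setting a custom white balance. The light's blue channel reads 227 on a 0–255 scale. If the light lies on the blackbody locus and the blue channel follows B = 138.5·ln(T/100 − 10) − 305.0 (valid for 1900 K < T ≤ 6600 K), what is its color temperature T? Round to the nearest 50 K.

ln(t − 10) = (227 + 305.0) / 138.5 = 3.8412.
t − 10 = e^3.8412 = 46.579, so t = 56.579.
T = 100·t = 5658 K → 5650 K to the nearest 50 K.

5650 K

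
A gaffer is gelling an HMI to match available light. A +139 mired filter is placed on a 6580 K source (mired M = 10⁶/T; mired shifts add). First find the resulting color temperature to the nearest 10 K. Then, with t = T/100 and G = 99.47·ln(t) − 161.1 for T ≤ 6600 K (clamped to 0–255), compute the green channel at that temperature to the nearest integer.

M_in = 10⁶/6580 = 151.98; M_out = 151.98 + (+139) = 290.98.
T_out = 10⁶/290.98 = 3436.7 K → 3440 K; t = 34.4.
G = 99.47·ln 34.4 − 161.1 = 99.47·3.5381 − 161.1 = 190.830.
Rounded: 191.

191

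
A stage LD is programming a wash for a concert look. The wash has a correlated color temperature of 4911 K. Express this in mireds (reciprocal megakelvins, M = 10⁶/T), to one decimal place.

M = 10⁶ / 4911 = 203.625 → 203.6 mireds.

203.6 mireds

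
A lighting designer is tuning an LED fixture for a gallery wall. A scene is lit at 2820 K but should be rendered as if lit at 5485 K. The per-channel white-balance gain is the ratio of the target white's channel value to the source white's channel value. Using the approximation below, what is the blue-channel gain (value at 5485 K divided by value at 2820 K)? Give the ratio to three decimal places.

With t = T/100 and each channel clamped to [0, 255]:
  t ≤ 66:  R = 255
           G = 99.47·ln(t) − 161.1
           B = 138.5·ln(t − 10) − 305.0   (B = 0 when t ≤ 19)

At 2820 K (t = 28.2):
  B = 138.5·ln(28.2 − 10) − 305.0 = 138.5·ln 18.2 − 305.0 = 138.5·2.9014 − 305.0 = 96.847.
At 5485 K (t = 54.85):
  B = 138.5·ln(54.85 − 10) − 305.0 = 138.5·ln 44.85 − 305.0 = 138.5·3.8033 − 305.0 = 221.760.
Gain = 221.760 / 96.847 = 2.2898 → 2.290.

2.290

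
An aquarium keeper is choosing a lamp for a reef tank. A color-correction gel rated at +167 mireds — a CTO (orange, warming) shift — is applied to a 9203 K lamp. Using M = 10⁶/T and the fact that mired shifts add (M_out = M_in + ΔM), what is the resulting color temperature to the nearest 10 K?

3630 K

M_in = 10⁶/9203 = 108.66 mireds.
M_out = 108.66 + (+167) = 275.66 mireds.
T_out = 10⁶/275.66 = 3627.7 K → 3630 K.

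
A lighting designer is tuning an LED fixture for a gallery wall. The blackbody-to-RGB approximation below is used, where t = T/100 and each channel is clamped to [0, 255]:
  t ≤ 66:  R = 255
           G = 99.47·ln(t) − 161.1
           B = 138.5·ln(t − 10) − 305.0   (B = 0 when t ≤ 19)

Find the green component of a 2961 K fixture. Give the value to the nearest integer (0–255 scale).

176

t = 2961/100 = 29.61; the t ≤ 66 branch applies.
G = 99.47·ln 29.61 − 161.1 = 99.47·3.3881 − 161.1 = 175.916.
Rounded: 176.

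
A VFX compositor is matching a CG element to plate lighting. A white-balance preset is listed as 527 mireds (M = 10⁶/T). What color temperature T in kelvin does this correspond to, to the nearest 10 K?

T = 10⁶ / 527 = 1897.53 K → 1900 K.

1900 K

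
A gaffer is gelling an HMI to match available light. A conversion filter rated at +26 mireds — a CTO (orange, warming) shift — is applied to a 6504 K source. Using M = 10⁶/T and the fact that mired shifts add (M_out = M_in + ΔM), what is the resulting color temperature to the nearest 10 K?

5560 K

M_in = 10⁶/6504 = 153.75 mireds.
M_out = 153.75 + (+26) = 179.75 mireds.
T_out = 10⁶/179.75 = 5563.2 K → 5560 K.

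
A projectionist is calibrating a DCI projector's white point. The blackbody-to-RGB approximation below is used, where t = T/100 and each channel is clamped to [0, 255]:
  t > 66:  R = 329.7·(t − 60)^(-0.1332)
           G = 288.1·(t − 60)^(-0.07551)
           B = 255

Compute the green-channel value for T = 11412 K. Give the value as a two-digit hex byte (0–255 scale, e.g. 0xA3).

0xD5

t = 11412/100 = 114.12; the t > 66 branch applies.
G = 288.1·(114.12 − 60)^(-0.07551) = 288.1·54.12^(-0.07551) = 288.1·0.73980 = 213.136.
Rounded: 213; in hex, 0xD5.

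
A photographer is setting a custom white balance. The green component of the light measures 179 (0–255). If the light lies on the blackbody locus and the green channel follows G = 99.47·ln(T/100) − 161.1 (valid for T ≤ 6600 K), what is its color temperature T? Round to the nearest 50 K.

ln t = (179 + 161.1) / 99.47 = 3.4191.
t = e^3.4191 = 30.543.
T = 100·t = 3054 K → 3050 K to the nearest 50 K.

3050 K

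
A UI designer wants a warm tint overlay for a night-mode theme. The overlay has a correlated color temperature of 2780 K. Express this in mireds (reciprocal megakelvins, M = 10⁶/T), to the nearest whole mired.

360 mireds

M = 10⁶ / 2780 = 359.712 → 360 mireds.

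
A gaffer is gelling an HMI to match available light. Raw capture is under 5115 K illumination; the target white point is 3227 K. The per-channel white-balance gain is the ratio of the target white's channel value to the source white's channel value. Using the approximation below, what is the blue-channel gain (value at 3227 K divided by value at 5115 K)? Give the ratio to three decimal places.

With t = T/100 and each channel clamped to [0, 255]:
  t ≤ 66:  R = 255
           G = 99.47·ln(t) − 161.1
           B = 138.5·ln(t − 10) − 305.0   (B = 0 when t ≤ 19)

At 5115 K (t = 51.15):
  B = 138.5·ln(51.15 − 10) − 305.0 = 138.5·ln 41.15 − 305.0 = 138.5·3.7172 − 305.0 = 209.836.
At 3227 K (t = 32.27):
  B = 138.5·ln(32.27 − 10) − 305.0 = 138.5·ln 22.27 − 305.0 = 138.5·3.1032 − 305.0 = 124.799.
Gain = 124.799 / 209.836 = 0.5947 → 0.595.

0.595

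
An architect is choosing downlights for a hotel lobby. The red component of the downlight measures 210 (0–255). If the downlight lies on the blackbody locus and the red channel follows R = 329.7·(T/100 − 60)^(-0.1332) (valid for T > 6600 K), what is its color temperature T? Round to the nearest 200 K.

9000 K

(t − 60)^(-0.1332) = 210/329.7 = 0.63694.
t − 60 = 0.63694^(1/-0.1332) = 0.63694^(-7.508) = 29.561, so t = 89.561.
T = 100·t = 8956 K → 9000 K to the nearest 200 K.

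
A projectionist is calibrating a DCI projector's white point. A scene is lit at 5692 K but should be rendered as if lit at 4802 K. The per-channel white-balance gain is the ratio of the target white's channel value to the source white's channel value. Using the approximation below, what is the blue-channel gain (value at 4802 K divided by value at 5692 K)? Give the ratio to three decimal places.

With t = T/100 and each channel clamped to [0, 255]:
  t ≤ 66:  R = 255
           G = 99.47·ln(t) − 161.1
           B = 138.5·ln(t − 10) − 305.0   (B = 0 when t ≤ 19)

0.872

At 5692 K (t = 56.92):
  B = 138.5·ln(56.92 − 10) − 305.0 = 138.5·ln 46.92 − 305.0 = 138.5·3.8484 − 305.0 = 228.009.
At 4802 K (t = 48.02):
  B = 138.5·ln(48.02 − 10) − 305.0 = 138.5·ln 38.02 − 305.0 = 138.5·3.6381 − 305.0 = 198.879.
Gain = 198.879 / 228.009 = 0.8722 → 0.872.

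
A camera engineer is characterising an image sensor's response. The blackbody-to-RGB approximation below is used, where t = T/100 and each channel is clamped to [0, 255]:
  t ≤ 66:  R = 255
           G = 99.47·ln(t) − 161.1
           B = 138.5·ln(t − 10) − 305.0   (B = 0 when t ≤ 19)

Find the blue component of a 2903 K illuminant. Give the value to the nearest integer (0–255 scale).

t = 2903/100 = 29.03; the t ≤ 66 branch applies.
B = 138.5·ln(29.03 − 10) − 305.0 = 138.5·ln 19.03 − 305.0 = 138.5·2.9460 − 305.0 = 103.023.
Rounded: 103.

103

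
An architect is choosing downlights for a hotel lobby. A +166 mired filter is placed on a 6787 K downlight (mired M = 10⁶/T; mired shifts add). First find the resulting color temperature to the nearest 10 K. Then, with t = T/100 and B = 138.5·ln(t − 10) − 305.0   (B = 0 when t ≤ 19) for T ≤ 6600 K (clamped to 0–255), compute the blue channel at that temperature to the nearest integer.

M_in = 10⁶/6787 = 147.34; M_out = 147.34 + (+166) = 313.34.
T_out = 10⁶/313.34 = 3191.4 K → 3190 K; t = 31.9.
B = 138.5·ln(31.9 − 10) − 305.0 = 138.5·ln 21.9 − 305.0 = 138.5·3.0865 − 305.0 = 122.478.
Rounded: 122.

122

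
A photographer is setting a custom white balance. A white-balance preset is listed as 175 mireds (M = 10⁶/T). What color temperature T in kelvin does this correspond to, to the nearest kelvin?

5714 K

T = 10⁶ / 175 = 5714.29 K → 5714 K.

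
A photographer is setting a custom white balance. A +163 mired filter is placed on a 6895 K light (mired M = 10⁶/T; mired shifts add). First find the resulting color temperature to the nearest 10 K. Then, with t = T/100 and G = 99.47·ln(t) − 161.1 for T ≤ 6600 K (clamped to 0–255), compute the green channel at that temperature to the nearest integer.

M_in = 10⁶/6895 = 145.03; M_out = 145.03 + (+163) = 308.03.
T_out = 10⁶/308.03 = 3246.4 K → 3250 K; t = 32.5.
G = 99.47·ln 32.5 − 161.1 = 99.47·3.4812 − 161.1 = 185.179.
Rounded: 185.

185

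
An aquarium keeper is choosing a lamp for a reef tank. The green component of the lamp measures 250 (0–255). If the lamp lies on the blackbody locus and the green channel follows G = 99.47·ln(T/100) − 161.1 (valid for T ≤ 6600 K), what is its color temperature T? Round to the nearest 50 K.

ln t = (250 + 161.1) / 99.47 = 4.1329.
t = e^4.1329 = 62.359.
T = 100·t = 6236 K → 6250 K to the nearest 50 K.

6250 K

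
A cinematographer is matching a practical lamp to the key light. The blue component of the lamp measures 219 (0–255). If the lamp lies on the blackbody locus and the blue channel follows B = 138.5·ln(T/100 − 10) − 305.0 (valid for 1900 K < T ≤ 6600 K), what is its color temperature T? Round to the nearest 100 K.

ln(t − 10) = (219 + 305.0) / 138.5 = 3.7834.
t − 10 = e^3.7834 = 43.965, so t = 53.965.
T = 100·t = 5396 K → 5400 K to the nearest 100 K.

5400 K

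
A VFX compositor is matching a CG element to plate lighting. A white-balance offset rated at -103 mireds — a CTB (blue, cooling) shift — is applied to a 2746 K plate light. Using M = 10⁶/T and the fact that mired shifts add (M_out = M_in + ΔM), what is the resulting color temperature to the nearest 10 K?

3830 K

M_in = 10⁶/2746 = 364.17 mireds.
M_out = 364.17 + (-103) = 261.17 mireds.
T_out = 10⁶/261.17 = 3829.0 K → 3830 K.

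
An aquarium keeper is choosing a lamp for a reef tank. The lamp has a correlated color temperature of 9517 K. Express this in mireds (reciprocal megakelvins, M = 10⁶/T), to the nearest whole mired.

M = 10⁶ / 9517 = 105.075 → 105 mireds.

105 mireds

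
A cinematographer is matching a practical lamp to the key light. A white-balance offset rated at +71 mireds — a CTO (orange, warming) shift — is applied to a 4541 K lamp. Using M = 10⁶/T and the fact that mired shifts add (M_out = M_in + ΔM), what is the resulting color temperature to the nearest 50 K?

3450 K

M_in = 10⁶/4541 = 220.22 mireds.
M_out = 220.22 + (+71) = 291.22 mireds.
T_out = 10⁶/291.22 = 3433.9 K → 3450 K.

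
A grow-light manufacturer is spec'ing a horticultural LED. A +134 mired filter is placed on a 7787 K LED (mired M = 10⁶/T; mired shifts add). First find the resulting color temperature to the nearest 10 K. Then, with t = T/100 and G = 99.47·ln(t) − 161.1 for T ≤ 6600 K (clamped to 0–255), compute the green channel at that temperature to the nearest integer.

M_in = 10⁶/7787 = 128.42; M_out = 128.42 + (+134) = 262.42.
T_out = 10⁶/262.42 = 3810.7 K → 3810 K; t = 38.1.
G = 99.47·ln 38.1 − 161.1 = 99.47·3.6402 − 161.1 = 200.992.
Rounded: 201.

201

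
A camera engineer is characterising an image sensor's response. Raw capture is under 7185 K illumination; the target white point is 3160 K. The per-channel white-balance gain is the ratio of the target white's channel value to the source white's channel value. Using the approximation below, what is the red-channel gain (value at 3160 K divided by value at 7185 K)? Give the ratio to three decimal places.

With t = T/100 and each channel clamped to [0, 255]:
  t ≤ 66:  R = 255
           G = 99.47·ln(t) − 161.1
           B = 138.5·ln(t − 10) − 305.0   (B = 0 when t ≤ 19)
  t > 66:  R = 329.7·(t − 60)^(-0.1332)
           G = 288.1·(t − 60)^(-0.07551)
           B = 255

1.075

At 7185 K (t = 71.85):
  R = 329.7·(71.85 − 60)^(-0.1332) = 329.7·11.85^(-0.1332) = 329.7·0.71942 = 237.192.
At 3160 K (t = 31.6):
  R = 255 by definition for t ≤ 66.
Gain = 255.000 / 237.192 = 1.0751 → 1.075.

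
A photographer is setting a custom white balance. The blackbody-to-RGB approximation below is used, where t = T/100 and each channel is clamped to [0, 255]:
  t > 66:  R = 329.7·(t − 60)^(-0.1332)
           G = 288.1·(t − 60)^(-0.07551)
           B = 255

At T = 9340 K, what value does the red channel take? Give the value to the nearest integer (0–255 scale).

t = 9340/100 = 93.4; the t > 66 branch applies.
R = 329.7·(93.4 − 60)^(-0.1332) = 329.7·33.4^(-0.1332) = 329.7·0.62667 = 206.612.
Rounded: 207.

207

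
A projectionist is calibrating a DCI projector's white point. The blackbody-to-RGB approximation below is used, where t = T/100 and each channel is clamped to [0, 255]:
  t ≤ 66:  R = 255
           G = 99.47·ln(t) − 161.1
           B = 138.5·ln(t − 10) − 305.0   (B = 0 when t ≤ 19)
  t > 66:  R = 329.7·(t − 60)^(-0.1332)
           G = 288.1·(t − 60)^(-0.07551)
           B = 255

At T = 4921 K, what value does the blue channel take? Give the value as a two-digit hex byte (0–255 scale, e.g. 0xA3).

t = 4921/100 = 49.21; the t ≤ 66 branch applies.
B = 138.5·ln(49.21 − 10) − 305.0 = 138.5·ln 39.21 − 305.0 = 138.5·3.6689 − 305.0 = 203.147.
Rounded: 203; in hex, 0xCB.

0xCB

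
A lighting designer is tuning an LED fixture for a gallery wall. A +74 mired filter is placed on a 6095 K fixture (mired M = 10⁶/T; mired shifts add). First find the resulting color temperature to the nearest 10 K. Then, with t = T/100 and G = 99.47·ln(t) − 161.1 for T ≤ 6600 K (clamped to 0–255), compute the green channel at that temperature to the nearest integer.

211

M_in = 10⁶/6095 = 164.07; M_out = 164.07 + (+74) = 238.07.
T_out = 10⁶/238.07 = 4200.5 K → 4200 K; t = 42.
G = 99.47·ln 42 − 161.1 = 99.47·3.7377 − 161.1 = 210.686.
Rounded: 211.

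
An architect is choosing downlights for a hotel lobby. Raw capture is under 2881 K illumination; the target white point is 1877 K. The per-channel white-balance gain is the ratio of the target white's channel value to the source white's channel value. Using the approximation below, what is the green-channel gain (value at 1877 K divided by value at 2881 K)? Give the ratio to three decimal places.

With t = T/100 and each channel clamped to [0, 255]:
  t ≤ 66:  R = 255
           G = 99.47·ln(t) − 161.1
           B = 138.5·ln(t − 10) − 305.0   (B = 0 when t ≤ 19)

At 2881 K (t = 28.81):
  G = 99.47·ln 28.81 − 161.1 = 99.47·3.3607 − 161.1 = 173.191.
At 1877 K (t = 18.77):
  G = 99.47·ln 18.77 − 161.1 = 99.47·2.9323 − 161.1 = 130.572.
Gain = 130.572 / 173.191 = 0.7539 → 0.754.

0.754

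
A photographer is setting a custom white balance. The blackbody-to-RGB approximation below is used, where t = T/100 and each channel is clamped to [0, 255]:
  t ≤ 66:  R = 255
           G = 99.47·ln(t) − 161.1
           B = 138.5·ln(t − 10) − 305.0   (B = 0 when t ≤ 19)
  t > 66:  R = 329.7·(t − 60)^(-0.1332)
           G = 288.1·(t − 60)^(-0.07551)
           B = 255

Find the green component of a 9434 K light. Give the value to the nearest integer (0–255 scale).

221

t = 9434/100 = 94.34; the t > 66 branch applies.
G = 288.1·(94.34 − 60)^(-0.07551) = 288.1·34.34^(-0.07551) = 288.1·0.76565 = 220.584.
Rounded: 221.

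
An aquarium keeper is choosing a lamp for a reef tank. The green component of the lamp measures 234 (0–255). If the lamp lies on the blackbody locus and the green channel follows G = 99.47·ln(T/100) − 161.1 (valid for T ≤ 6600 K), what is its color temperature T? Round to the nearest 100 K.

ln t = (234 + 161.1) / 99.47 = 3.9721.
t = e^3.9721 = 53.093.
T = 100·t = 5309 K → 5300 K to the nearest 100 K.

5300 K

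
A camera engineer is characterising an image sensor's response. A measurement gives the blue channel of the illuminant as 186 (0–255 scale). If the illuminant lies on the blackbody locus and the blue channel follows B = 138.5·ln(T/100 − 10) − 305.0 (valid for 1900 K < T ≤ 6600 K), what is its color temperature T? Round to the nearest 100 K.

4500 K

ln(t − 10) = (186 + 305.0) / 138.5 = 3.5451.
t − 10 = e^3.5451 = 34.644, so t = 44.644.
T = 100·t = 4464 K → 4500 K to the nearest 100 K.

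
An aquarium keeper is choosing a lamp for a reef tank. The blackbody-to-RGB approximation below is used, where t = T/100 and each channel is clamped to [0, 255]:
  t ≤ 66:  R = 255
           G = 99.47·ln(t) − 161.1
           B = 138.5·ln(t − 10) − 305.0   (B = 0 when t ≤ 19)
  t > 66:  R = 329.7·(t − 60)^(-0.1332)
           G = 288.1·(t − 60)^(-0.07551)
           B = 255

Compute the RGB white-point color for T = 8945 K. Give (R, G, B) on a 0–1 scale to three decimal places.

t = 8945/100 = 89.45; the t > 66 branch applies.
R = 329.7·(89.45 − 60)^(-0.1332) = 329.7·29.45^(-0.1332) = 329.7·0.63726 = 210.105.
G = 288.1·(89.45 − 60)^(-0.07551) = 288.1·29.45^(-0.07551) = 288.1·0.77459 = 223.158.
B = 255 by definition for t > 66.
Dividing each by 255: (0.8239, 0.8751, 1.0000) → (0.824, 0.875, 1.000).

(0.824, 0.875, 1.000)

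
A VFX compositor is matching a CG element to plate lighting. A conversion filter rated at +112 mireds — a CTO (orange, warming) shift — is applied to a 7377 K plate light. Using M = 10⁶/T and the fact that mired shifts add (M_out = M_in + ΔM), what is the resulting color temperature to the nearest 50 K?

4050 K

M_in = 10⁶/7377 = 135.56 mireds.
M_out = 135.56 + (+112) = 247.56 mireds.
T_out = 10⁶/247.56 = 4039.5 K → 4050 K.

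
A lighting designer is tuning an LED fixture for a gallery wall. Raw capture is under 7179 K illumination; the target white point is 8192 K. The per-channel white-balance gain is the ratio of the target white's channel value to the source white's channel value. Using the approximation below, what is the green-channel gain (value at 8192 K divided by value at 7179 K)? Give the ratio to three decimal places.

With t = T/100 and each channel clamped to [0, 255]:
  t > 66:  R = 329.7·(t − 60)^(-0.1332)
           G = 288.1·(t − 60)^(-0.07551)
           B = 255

0.954

At 7179 K (t = 71.79):
  G = 288.1·(71.79 − 60)^(-0.07551) = 288.1·11.79^(-0.07551) = 288.1·0.83002 = 239.130.
At 8192 K (t = 81.92):
  G = 288.1·(81.92 − 60)^(-0.07551) = 288.1·21.92^(-0.07551) = 288.1·0.79205 = 228.190.
Gain = 228.190 / 239.130 = 0.9543 → 0.954.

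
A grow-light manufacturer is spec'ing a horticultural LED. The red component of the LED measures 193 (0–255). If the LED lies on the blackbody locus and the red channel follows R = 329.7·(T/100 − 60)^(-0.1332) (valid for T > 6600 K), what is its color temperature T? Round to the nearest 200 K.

(t − 60)^(-0.1332) = 193/329.7 = 0.58538.
t − 60 = 0.58538^(1/-0.1332) = 0.58538^(-7.508) = 55.713, so t = 115.713.
T = 100·t = 11571 K → 11600 K to the nearest 200 K.

11600 K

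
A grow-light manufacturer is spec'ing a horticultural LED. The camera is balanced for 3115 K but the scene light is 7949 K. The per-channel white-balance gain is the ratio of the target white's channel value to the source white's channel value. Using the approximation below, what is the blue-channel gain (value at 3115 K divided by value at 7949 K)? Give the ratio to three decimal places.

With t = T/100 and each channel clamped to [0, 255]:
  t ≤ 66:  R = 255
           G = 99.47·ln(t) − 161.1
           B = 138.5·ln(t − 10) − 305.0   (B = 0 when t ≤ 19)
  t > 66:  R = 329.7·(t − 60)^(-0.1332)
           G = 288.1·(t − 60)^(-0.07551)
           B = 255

At 7949 K (t = 79.49):
  B = 255 by definition for t > 66.
At 3115 K (t = 31.15):
  B = 138.5·ln(31.15 − 10) − 305.0 = 138.5·ln 21.15 − 305.0 = 138.5·3.0516 − 305.0 = 117.652.
Gain = 117.652 / 255.000 = 0.4614 → 0.461.

0.461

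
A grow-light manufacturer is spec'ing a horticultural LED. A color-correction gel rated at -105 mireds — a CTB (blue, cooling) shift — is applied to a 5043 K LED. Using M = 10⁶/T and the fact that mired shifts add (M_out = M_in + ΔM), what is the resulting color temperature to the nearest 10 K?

10720 K

M_in = 10⁶/5043 = 198.29 mireds.
M_out = 198.29 + (-105) = 93.29 mireds.
T_out = 10⁶/93.29 = 10718.7 K → 10720 K.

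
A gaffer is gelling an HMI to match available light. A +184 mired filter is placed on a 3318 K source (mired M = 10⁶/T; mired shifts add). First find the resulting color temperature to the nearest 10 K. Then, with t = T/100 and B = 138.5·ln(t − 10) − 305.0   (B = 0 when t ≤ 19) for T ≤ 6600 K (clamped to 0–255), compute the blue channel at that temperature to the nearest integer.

22

M_in = 10⁶/3318 = 301.39; M_out = 301.39 + (+184) = 485.39.
T_out = 10⁶/485.39 = 2060.2 K → 2060 K; t = 20.6.
B = 138.5·ln(20.6 − 10) − 305.0 = 138.5·ln 10.6 − 305.0 = 138.5·2.3609 − 305.0 = 21.978.
Rounded: 22.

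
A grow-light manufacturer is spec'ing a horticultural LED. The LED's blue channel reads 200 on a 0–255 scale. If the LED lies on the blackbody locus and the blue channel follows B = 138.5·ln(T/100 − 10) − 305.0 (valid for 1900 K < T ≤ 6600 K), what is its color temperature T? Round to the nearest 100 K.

4800 K

ln(t − 10) = (200 + 305.0) / 138.5 = 3.6462.
t − 10 = e^3.6462 = 38.329, so t = 48.329.
T = 100·t = 4833 K → 4800 K to the nearest 100 K.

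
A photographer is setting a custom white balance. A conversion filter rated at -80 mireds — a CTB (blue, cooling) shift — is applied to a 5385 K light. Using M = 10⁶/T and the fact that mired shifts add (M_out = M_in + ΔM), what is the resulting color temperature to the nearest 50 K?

9450 K

M_in = 10⁶/5385 = 185.70 mireds.
M_out = 185.70 + (-80) = 105.70 mireds.
T_out = 10⁶/105.70 = 9460.6 K → 9450 K.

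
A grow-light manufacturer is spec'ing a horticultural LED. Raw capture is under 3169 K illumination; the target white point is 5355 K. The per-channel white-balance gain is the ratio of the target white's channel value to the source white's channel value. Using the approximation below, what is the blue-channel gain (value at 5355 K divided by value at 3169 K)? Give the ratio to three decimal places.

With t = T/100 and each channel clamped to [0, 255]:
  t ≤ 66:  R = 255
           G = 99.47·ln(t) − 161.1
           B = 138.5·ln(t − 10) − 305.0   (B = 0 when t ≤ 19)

At 3169 K (t = 31.69):
  B = 138.5·ln(31.69 − 10) − 305.0 = 138.5·ln 21.69 − 305.0 = 138.5·3.0769 − 305.0 = 121.144.
At 5355 K (t = 53.55):
  B = 138.5·ln(53.55 − 10) − 305.0 = 138.5·ln 43.55 − 305.0 = 138.5·3.7739 − 305.0 = 217.686.
Gain = 217.686 / 121.144 = 1.7969 → 1.797.

1.797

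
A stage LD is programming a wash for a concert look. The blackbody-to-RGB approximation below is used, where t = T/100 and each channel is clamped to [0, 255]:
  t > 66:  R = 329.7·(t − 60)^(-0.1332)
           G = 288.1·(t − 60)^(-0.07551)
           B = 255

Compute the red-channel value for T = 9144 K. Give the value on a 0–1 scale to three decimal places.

0.817

t = 9144/100 = 91.44; the t > 66 branch applies.
R = 329.7·(91.44 − 60)^(-0.1332) = 329.7·31.44^(-0.1332) = 329.7·0.63174 = 208.283.
On a 0–1 scale: 208.283/255 = 0.8168 → 0.817.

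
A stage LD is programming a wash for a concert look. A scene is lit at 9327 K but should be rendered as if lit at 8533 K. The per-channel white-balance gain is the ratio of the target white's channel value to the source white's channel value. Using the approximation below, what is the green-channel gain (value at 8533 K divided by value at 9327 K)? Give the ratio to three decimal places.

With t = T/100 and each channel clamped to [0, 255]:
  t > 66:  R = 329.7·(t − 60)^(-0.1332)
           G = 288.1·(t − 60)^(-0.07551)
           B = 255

1.021

At 9327 K (t = 93.27):
  G = 288.1·(93.27 − 60)^(-0.07551) = 288.1·33.27^(-0.07551) = 288.1·0.76748 = 221.112.
At 8533 K (t = 85.33):
  G = 288.1·(85.33 − 60)^(-0.07551) = 288.1·25.33^(-0.07551) = 288.1·0.78345 = 225.712.
Gain = 225.712 / 221.112 = 1.0208 → 1.021.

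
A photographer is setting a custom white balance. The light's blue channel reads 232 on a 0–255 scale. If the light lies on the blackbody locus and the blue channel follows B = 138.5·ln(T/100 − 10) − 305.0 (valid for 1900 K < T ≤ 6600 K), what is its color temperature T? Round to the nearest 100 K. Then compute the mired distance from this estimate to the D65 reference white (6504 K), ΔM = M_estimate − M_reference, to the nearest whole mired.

+19 mireds

ln(t − 10) = (232 + 305.0) / 138.5 = 3.8773.
t − 10 = e^3.8773 = 48.292, so t = 58.292.
T = 100·t = 5829 K → 5800 K to the nearest 100 K.
M_estimate = 10⁶/5800 = 172.41; M_reference = 10⁶/6504 = 153.75.
ΔM = 172.41 − 153.75 = 18.66 → +19 mireds.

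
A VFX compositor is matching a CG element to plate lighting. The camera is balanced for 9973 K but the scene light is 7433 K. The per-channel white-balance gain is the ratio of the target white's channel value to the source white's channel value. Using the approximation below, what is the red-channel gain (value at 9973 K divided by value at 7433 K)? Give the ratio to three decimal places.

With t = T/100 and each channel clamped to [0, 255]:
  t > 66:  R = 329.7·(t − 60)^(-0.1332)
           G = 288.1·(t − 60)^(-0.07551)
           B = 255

0.873

At 7433 K (t = 74.33):
  R = 329.7·(74.33 − 60)^(-0.1332) = 329.7·14.33^(-0.1332) = 329.7·0.70144 = 231.263.
At 9973 K (t = 99.73):
  R = 329.7·(99.73 − 60)^(-0.1332) = 329.7·39.73^(-0.1332) = 329.7·0.61235 = 201.891.
Gain = 201.891 / 231.263 = 0.8730 → 0.873.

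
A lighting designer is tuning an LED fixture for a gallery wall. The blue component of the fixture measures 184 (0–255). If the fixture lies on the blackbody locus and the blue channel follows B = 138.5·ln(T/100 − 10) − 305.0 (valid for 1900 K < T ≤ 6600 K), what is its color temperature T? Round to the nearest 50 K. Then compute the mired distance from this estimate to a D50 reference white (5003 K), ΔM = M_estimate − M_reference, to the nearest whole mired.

ln(t − 10) = (184 + 305.0) / 138.5 = 3.5307.
t − 10 = e^3.5307 = 34.147, so t = 44.147.
T = 100·t = 4415 K → 4400 K to the nearest 50 K.
M_estimate = 10⁶/4400 = 227.27; M_reference = 10⁶/5003 = 199.88.
ΔM = 227.27 − 199.88 = 27.39 → +27 mireds.

+27 mireds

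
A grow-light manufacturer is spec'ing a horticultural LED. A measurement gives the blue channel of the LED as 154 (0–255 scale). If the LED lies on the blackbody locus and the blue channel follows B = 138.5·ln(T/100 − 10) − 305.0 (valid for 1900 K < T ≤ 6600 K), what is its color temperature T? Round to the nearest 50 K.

ln(t − 10) = (154 + 305.0) / 138.5 = 3.3141.
t − 10 = e^3.3141 = 27.497, so t = 37.497.
T = 100·t = 3750 K → 3750 K to the nearest 50 K.

3750 K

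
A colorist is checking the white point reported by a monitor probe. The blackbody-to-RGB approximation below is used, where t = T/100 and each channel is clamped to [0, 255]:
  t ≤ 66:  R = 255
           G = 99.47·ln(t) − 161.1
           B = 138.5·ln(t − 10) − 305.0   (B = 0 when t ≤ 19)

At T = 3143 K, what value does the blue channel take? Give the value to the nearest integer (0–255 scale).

119

t = 3143/100 = 31.43; the t ≤ 66 branch applies.
B = 138.5·ln(31.43 − 10) − 305.0 = 138.5·ln 21.43 − 305.0 = 138.5·3.0648 − 305.0 = 119.474.
Rounded: 119.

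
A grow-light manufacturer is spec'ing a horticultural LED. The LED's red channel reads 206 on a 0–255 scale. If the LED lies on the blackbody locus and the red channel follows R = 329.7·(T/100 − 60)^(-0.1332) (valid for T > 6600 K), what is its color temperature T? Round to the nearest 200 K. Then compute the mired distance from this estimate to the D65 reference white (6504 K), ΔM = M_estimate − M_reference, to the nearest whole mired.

(t − 60)^(-0.1332) = 206/329.7 = 0.62481.
t − 60 = 0.62481^(1/-0.1332) = 0.62481^(-7.508) = 34.152, so t = 94.152.
T = 100·t = 9415 K → 9400 K to the nearest 200 K.
M_estimate = 10⁶/9400 = 106.38; M_reference = 10⁶/6504 = 153.75.
ΔM = 106.38 − 153.75 = -47.37 → -47 mireds.

-47 mireds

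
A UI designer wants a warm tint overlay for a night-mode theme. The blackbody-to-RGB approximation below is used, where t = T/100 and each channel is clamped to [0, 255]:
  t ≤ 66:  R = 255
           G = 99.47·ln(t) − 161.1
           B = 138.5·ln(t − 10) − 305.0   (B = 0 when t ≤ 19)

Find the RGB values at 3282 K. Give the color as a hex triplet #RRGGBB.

t = 3282/100 = 32.82; the t ≤ 66 branch applies.
R = 255 by definition for t ≤ 66.
G = 99.47·ln 32.82 − 161.1 = 99.47·3.4910 − 161.1 = 186.154.
B = 138.5·ln(32.82 − 10) − 305.0 = 138.5·ln 22.82 − 305.0 = 138.5·3.1276 − 305.0 = 128.178.
Rounded: (255, 186, 128).
In hex: #FFBA80.

#FFBA80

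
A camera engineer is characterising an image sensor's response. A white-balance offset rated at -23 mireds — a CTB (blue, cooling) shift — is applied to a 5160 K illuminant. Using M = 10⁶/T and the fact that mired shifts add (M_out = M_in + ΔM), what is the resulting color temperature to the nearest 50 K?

5850 K

M_in = 10⁶/5160 = 193.80 mireds.
M_out = 193.80 + (-23) = 170.80 mireds.
T_out = 10⁶/170.80 = 5854.9 K → 5850 K.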